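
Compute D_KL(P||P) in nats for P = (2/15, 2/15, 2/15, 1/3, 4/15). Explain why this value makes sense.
0.0000 nats

KL divergence satisfies the Gibbs inequality: D_KL(P||Q) ≥ 0 for all distributions P, Q.

D_KL(P||Q) = Σ p(x) log(p(x)/q(x))
Each term is p(x) × log_e(p(x)/p(x)) = p(x) × log_e(1) = 0, so the sum is 0.
D_KL(P||Q) = 0.0000 nats

When P = Q, the KL divergence is exactly 0, as there is no 'divergence' between identical distributions.

This non-negativity is a fundamental property: relative entropy cannot be negative because it measures how different Q is from P.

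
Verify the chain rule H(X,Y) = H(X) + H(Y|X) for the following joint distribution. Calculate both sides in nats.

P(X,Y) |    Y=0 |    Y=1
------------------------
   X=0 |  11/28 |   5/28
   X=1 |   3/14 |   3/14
H(X,Y) = 1.3349, H(X) = 0.6829, H(Y|X) = 0.6520 (all in nats)

Chain rule: H(X,Y) = H(X) + H(Y|X)

Left side — joint entropy directly:
H(X,Y) = -Σ p(x,y) log p(x,y) = 1.3349 nats

Right side — compute H(Y|X) from the conditional distributions:
P(X) = (4/7, 3/7), so H(X) = 0.6829 nats
H(Y|X) = Σ_x P(X=x) · H(Y|X=x):
  P(Y|X=0) = (11/16, 5/16), H(Y|X=0) = 0.6211, weight P(X=0) = 4/7
  P(Y|X=1) = (1/2, 1/2), H(Y|X=1) = 0.6931, weight P(X=1) = 3/7
H(Y|X) = 0.6520 nats

H(X) + H(Y|X) = 0.6829 + 0.6520 = 1.3349 nats

Both sides equal 1.3349 nats. ✓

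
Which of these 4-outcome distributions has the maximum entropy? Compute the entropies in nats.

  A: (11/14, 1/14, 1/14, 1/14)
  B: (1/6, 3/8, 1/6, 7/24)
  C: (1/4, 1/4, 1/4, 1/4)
C

For a discrete distribution over n outcomes, entropy is maximized by the uniform distribution.

Computing entropies:
H(A) = 0.7550 nats
H(B) = 1.3244 nats
H(C) = 1.3863 nats

The uniform distribution (where all probabilities equal 1/4) achieves the maximum entropy of log_e(4) = 1.3863 nats.

Distribution C has the highest entropy.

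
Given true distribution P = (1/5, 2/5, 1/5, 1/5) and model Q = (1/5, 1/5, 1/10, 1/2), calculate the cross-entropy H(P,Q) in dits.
0.6796 dits

Cross-entropy: H(P,Q) = -Σ p(x) log q(x)

Alternatively: H(P,Q) = H(P) + D_KL(P||Q)
H(P) = 0.5786 dits
D_KL(P||Q) = 0.1010 dits

H(P,Q) = 0.5786 + 0.1010 = 0.6796 dits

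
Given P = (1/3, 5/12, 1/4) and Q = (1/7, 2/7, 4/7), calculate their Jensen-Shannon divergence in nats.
0.0580 nats

Jensen-Shannon divergence is:
JSD(P||Q) = 0.5 × D_KL(P||M) + 0.5 × D_KL(Q||M)
where M = 0.5 × (P + Q) is the mixture distribution.

M = 0.5 × (1/3, 5/12, 1/4) + 0.5 × (1/7, 2/7, 4/7) = (5/21, 0.35119, 0.410714)

D_KL(P||M) = 0.0593 nats
D_KL(Q||M) = 0.0568 nats

JSD(P||Q) = 0.5 × 0.0593 + 0.5 × 0.0568 = 0.0580 nats

Unlike KL divergence, JSD is symmetric and bounded: 0 ≤ JSD ≤ log(2).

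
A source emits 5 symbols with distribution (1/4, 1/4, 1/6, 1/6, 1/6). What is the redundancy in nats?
0.0204 nats

Redundancy measures how far a source is from maximum entropy:
R = H_max - H(X)

Maximum entropy for 5 symbols: H_max = log_e(5) = 1.6094 nats
Actual entropy: H(X) = 1.5890 nats
Redundancy: R = 1.6094 - 1.5890 = 0.0204 nats

This redundancy represents potential for compression: the source could be compressed by 0.0204 nats per symbol.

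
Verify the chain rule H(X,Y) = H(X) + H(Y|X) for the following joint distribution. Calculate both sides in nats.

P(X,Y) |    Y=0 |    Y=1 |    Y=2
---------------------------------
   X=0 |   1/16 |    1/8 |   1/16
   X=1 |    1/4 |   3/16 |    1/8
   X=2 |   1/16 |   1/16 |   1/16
H(X,Y) = 2.0467, H(X) = 0.9841, H(Y|X) = 1.0627 (all in nats)

Chain rule: H(X,Y) = H(X) + H(Y|X)

Left side — joint entropy directly:
H(X,Y) = -Σ p(x,y) log p(x,y) = 2.0467 nats

Right side — compute H(Y|X) from the conditional distributions:
P(X) = (1/4, 9/16, 3/16), so H(X) = 0.9841 nats
H(Y|X) = Σ_x P(X=x) · H(Y|X=x):
  P(Y|X=0) = (1/4, 1/2, 1/4), H(Y|X=0) = 1.0397, weight P(X=0) = 1/4
  P(Y|X=1) = (4/9, 1/3, 2/9), H(Y|X=1) = 1.0609, weight P(X=1) = 9/16
  P(Y|X=2) = (1/3, 1/3, 1/3), H(Y|X=2) = 1.0986, weight P(X=2) = 3/16
H(Y|X) = 1.0627 nats

H(X) + H(Y|X) = 0.9841 + 1.0627 = 2.0467 nats

Both sides equal 2.0467 nats. ✓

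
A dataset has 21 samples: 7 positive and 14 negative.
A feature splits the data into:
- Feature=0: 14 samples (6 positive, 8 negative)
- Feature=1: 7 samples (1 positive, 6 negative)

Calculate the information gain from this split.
0.0643 bits

Information Gain = H(Y) - H(Y|Feature)

Before split:
P(positive) = 7/21 = 0.3333
H(Y) = 0.9183 bits

After split:
Feature=0: H = 0.9852 bits (weight = 14/21)
Feature=1: H = 0.5917 bits (weight = 7/21)
H(Y|Feature) = (14/21)×0.9852 + (7/21)×0.5917 = 0.8540 bits

Information Gain = 0.9183 - 0.8540 = 0.0643 bits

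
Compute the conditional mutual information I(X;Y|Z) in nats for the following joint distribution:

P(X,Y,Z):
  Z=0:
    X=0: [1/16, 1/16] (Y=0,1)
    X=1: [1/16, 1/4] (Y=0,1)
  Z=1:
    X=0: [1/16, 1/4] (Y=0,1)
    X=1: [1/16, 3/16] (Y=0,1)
0.0197 nats

Conditional mutual information: I(X;Y|Z) = H(X|Z) + H(Y|Z) - H(X,Y|Z)

H(Z) = 0.6853
H(X,Z) = 1.3335 → H(X|Z) = 0.6482
H(Y,Z) = 1.2450 → H(Y|Z) = 0.5597
H(X,Y,Z) = 1.8735 → H(X,Y|Z) = 1.1881

I(X;Y|Z) = 0.6482 + 0.5597 - 1.1881 = 0.0197 nats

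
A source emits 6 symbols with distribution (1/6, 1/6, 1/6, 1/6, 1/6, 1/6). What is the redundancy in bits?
0.0000 bits

Redundancy measures how far a source is from maximum entropy:
R = H_max - H(X)

Maximum entropy for 6 symbols: H_max = log_2(6) = 2.5850 bits
Actual entropy: H(X) = 2.5850 bits
Redundancy: R = 2.5850 - 2.5850 = 0.0000 bits

This redundancy represents potential for compression: the source could be compressed by 0.0000 bits per symbol.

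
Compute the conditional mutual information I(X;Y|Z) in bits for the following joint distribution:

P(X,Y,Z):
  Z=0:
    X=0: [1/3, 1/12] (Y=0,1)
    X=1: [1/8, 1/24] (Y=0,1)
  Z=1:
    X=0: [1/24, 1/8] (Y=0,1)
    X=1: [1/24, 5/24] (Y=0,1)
0.0043 bits

Conditional mutual information: I(X;Y|Z) = H(X|Z) + H(Y|Z) - H(X,Y|Z)

H(Z) = 0.9799
H(X,Z) = 1.8879 → H(X|Z) = 0.9080
H(Y,Z) = 1.7179 → H(Y|Z) = 0.7381
H(X,Y,Z) = 2.6217 → H(X,Y|Z) = 1.6418

I(X;Y|Z) = 0.9080 + 0.7381 - 1.6418 = 0.0043 bits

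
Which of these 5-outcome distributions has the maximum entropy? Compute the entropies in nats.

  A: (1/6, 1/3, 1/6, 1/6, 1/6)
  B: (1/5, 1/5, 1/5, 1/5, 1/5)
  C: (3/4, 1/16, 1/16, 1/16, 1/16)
B

For a discrete distribution over n outcomes, entropy is maximized by the uniform distribution.

Computing entropies:
H(A) = 1.5607 nats
H(B) = 1.6094 nats
H(C) = 0.9089 nats

The uniform distribution (where all probabilities equal 1/5) achieves the maximum entropy of log_e(5) = 1.6094 nats.

Distribution B has the highest entropy.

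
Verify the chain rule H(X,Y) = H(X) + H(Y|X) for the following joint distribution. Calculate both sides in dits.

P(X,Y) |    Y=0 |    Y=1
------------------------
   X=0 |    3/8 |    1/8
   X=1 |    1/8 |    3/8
H(X,Y) = 0.5452, H(X) = 0.3010, H(Y|X) = 0.2442 (all in dits)

Chain rule: H(X,Y) = H(X) + H(Y|X)

Left side — joint entropy directly:
H(X,Y) = -Σ p(x,y) log p(x,y) = 0.5452 dits

Right side — compute H(Y|X) from the conditional distributions:
P(X) = (1/2, 1/2), so H(X) = 0.3010 dits
H(Y|X) = Σ_x P(X=x) · H(Y|X=x):
  P(Y|X=0) = (3/4, 1/4), H(Y|X=0) = 0.2442, weight P(X=0) = 1/2
  P(Y|X=1) = (1/4, 3/4), H(Y|X=1) = 0.2442, weight P(X=1) = 1/2
H(Y|X) = 0.2442 dits

H(X) + H(Y|X) = 0.3010 + 0.2442 = 0.5452 dits

Both sides equal 0.5452 dits. ✓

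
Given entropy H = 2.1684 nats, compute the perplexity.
8.7443

Perplexity is e^H (or exp(H) for natural log).

H = 2.1684 nats
Perplexity = e^2.1684 = 8.7443

Interpretation: The model's uncertainty is equivalent to choosing uniformly among 8.7 options.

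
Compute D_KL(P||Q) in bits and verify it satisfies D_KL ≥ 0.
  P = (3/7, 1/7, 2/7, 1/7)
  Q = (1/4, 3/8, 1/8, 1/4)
0.3598 bits

KL divergence satisfies the Gibbs inequality: D_KL(P||Q) ≥ 0 for all distributions P, Q.

D_KL(P||Q) = Σ p(x) log(p(x)/q(x))
Term by term:
  x=0: 3/7 × log_2[(3/7)/(1/4)] = 0.3333
  x=1: 1/7 × log_2[(1/7)/(3/8)] = -0.1989
  x=2: 2/7 × log_2[(2/7)/(1/8)] = 0.3408
  x=3: 1/7 × log_2[(1/7)/(1/4)] = -0.1153
D_KL(P||Q) = 0.3598 bits

D_KL(P||Q) = 0.3598 ≥ 0 ✓

This non-negativity is a fundamental property: relative entropy cannot be negative because it measures how different Q is from P.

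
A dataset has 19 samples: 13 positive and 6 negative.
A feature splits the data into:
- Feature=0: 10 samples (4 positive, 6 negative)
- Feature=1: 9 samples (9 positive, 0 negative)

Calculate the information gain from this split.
0.3887 bits

Information Gain = H(Y) - H(Y|Feature)

Before split:
P(positive) = 13/19 = 0.6842
H(Y) = 0.8997 bits

After split:
Feature=0: H = 0.9710 bits (weight = 10/19)
Feature=1: H = 0.0000 bits (weight = 9/19)
H(Y|Feature) = (10/19)×0.9710 + (9/19)×0.0000 = 0.5110 bits

Information Gain = 0.8997 - 0.5110 = 0.3887 bits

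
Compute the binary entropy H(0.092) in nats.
0.3071 nats

The binary entropy function is:
H(p) = -p log(p) - (1-p) log(1-p)

H(0.092) = -0.092 × log_e(0.092) - 0.908 × log_e(0.908)
H(0.092) = 0.3071 nats

Note: Binary entropy is maximized at p=0.5 (H=1 bit) and minimized at p=0 or p=1 (H=0).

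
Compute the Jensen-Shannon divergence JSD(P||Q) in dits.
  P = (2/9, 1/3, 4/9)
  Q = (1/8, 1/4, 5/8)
0.0076 dits

Jensen-Shannon divergence is:
JSD(P||Q) = 0.5 × D_KL(P||M) + 0.5 × D_KL(Q||M)
where M = 0.5 × (P + Q) is the mixture distribution.

M = 0.5 × (2/9, 1/3, 4/9) + 0.5 × (1/8, 1/4, 5/8) = (0.173611, 7/24, 0.534722)

D_KL(P||M) = 0.0075 dits
D_KL(Q||M) = 0.0078 dits

JSD(P||Q) = 0.5 × 0.0075 + 0.5 × 0.0078 = 0.0076 dits

Unlike KL divergence, JSD is symmetric and bounded: 0 ≤ JSD ≤ log(2).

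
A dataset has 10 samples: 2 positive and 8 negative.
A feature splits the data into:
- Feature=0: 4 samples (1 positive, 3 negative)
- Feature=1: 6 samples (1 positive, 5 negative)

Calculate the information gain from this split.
0.0074 bits

Information Gain = H(Y) - H(Y|Feature)

Before split:
P(positive) = 2/10 = 0.2000
H(Y) = 0.7219 bits

After split:
Feature=0: H = 0.8113 bits (weight = 4/10)
Feature=1: H = 0.6500 bits (weight = 6/10)
H(Y|Feature) = (4/10)×0.8113 + (6/10)×0.6500 = 0.7145 bits

Information Gain = 0.7219 - 0.7145 = 0.0074 bits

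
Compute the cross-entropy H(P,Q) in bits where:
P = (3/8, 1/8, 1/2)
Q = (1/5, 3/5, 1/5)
2.1238 bits

Cross-entropy: H(P,Q) = -Σ p(x) log q(x)

Alternatively: H(P,Q) = H(P) + D_KL(P||Q)
H(P) = 1.4056 bits
D_KL(P||Q) = 0.7182 bits

H(P,Q) = 1.4056 + 0.7182 = 2.1238 bits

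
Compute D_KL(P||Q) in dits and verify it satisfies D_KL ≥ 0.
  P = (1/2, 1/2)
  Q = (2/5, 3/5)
0.0089 dits

KL divergence satisfies the Gibbs inequality: D_KL(P||Q) ≥ 0 for all distributions P, Q.

D_KL(P||Q) = Σ p(x) log(p(x)/q(x))
Term by term:
  x=0: 1/2 × log_10[(1/2)/(2/5)] = 0.0485
  x=1: 1/2 × log_10[(1/2)/(3/5)] = -0.0396
D_KL(P||Q) = 0.0089 dits

D_KL(P||Q) = 0.0089 ≥ 0 ✓

This non-negativity is a fundamental property: relative entropy cannot be negative because it measures how different Q is from P.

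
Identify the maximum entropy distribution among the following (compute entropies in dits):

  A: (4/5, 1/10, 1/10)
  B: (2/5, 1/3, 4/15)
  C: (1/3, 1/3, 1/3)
C

For a discrete distribution over n outcomes, entropy is maximized by the uniform distribution.

Computing entropies:
H(A) = 0.2775 dits
H(B) = 0.4713 dits
H(C) = 0.4771 dits

The uniform distribution (where all probabilities equal 1/3) achieves the maximum entropy of log_10(3) = 0.4771 dits.

Distribution C has the highest entropy.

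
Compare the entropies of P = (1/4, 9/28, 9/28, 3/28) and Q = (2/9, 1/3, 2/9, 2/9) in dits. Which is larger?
Q

Computing entropies in dits:
H(P) = 0.5713
H(Q) = 0.5945

Distribution Q has higher entropy.

Intuition: The distribution closer to uniform (more spread out) has higher entropy.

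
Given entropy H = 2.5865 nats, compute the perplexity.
13.2832

Perplexity is e^H (or exp(H) for natural log).

H = 2.5865 nats
Perplexity = e^2.5865 = 13.2832

Interpretation: The model's uncertainty is equivalent to choosing uniformly among 13.3 options.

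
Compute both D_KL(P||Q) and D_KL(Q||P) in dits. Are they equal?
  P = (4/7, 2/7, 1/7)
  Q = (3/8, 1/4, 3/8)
D_KL(P||Q) = 0.0612, D_KL(Q||P) = 0.0741

KL divergence is not symmetric: D_KL(P||Q) ≠ D_KL(Q||P) in general.

D_KL(P||Q) = 0.0612 dits
D_KL(Q||P) = 0.0741 dits

No, they are not equal!

This asymmetry is why KL divergence is not a true distance metric.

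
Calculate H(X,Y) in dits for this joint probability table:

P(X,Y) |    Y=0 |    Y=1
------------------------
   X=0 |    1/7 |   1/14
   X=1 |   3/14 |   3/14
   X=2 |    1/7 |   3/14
0.7534 dits

Joint entropy is H(X,Y) = -Σ_{x,y} p(x,y) log p(x,y).

Summing over all non-zero entries:
H(X,Y) = -[1/7·log_10(1/7) + 1/14·log_10(1/14) + 3/14·log_10(3/14) + 3/14·log_10(3/14) + 1/7·log_10(1/7) + 3/14·log_10(3/14)]
H(X,Y) = 0.7534 dits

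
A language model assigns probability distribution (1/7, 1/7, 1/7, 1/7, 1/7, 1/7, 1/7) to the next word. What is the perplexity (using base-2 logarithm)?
7.0000

Perplexity is 2^H (or exp(H) for natural log).

First, H = -Σ p log p = 2.8074 bits
Perplexity = 2^2.8074 = 7.0000

Interpretation: The model's uncertainty is equivalent to choosing uniformly among 7.0 options.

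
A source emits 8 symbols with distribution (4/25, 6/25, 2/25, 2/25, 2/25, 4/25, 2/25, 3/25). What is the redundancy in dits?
0.0381 dits

Redundancy measures how far a source is from maximum entropy:
R = H_max - H(X)

Maximum entropy for 8 symbols: H_max = log_10(8) = 0.9031 dits
Actual entropy: H(X) = 0.8649 dits
Redundancy: R = 0.9031 - 0.8649 = 0.0381 dits

This redundancy represents potential for compression: the source could be compressed by 0.0381 dits per symbol.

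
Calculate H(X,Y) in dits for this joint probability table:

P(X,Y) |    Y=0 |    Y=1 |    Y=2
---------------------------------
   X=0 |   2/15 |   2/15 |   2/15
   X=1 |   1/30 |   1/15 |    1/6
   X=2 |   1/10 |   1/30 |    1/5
0.8964 dits

Joint entropy is H(X,Y) = -Σ_{x,y} p(x,y) log p(x,y).

Summing over all non-zero entries:
H(X,Y) = -[2/15·log_10(2/15) + 2/15·log_10(2/15) + 2/15·log_10(2/15) + 1/30·log_10(1/30) + 1/15·log_10(1/15) + 1/6·log_10(1/6) + 1/10·log_10(1/10) + 1/30·log_10(1/30) + 1/5·log_10(1/5)]
H(X,Y) = 0.8964 dits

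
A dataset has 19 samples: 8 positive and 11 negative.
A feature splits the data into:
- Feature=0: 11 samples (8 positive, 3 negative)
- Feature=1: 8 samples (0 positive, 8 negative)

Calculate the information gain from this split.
0.4925 bits

Information Gain = H(Y) - H(Y|Feature)

Before split:
P(positive) = 8/19 = 0.4211
H(Y) = 0.9819 bits

After split:
Feature=0: H = 0.8454 bits (weight = 11/19)
Feature=1: H = 0.0000 bits (weight = 8/19)
H(Y|Feature) = (11/19)×0.8454 + (8/19)×0.0000 = 0.4894 bits

Information Gain = 0.9819 - 0.4894 = 0.4925 bits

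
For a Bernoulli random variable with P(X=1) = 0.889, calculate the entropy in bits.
0.5029 bits

The binary entropy function is:
H(p) = -p log(p) - (1-p) log(1-p)

H(0.889) = -0.889 × log_2(0.889) - 0.111 × log_2(0.111)
H(0.889) = 0.5029 bits

Note: Binary entropy is maximized at p=0.5 (H=1 bit) and minimized at p=0 or p=1 (H=0).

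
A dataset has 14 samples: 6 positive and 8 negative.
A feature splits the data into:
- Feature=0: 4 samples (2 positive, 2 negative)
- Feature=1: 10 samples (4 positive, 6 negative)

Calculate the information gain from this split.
0.0060 bits

Information Gain = H(Y) - H(Y|Feature)

Before split:
P(positive) = 6/14 = 0.4286
H(Y) = 0.9852 bits

After split:
Feature=0: H = 1.0000 bits (weight = 4/14)
Feature=1: H = 0.9710 bits (weight = 10/14)
H(Y|Feature) = (4/14)×1.0000 + (10/14)×0.9710 = 0.9793 bits

Information Gain = 0.9852 - 0.9793 = 0.0060 bits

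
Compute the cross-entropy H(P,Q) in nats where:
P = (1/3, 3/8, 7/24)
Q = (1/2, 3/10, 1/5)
1.1520 nats

Cross-entropy: H(P,Q) = -Σ p(x) log q(x)

Alternatively: H(P,Q) = H(P) + D_KL(P||Q)
H(P) = 1.0934 nats
D_KL(P||Q) = 0.0586 nats

H(P,Q) = 1.0934 + 0.0586 = 1.1520 nats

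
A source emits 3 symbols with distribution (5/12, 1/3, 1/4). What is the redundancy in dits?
0.0091 dits

Redundancy measures how far a source is from maximum entropy:
R = H_max - H(X)

Maximum entropy for 3 symbols: H_max = log_10(3) = 0.4771 dits
Actual entropy: H(X) = 0.4680 dits
Redundancy: R = 0.4771 - 0.4680 = 0.0091 dits

This redundancy represents potential for compression: the source could be compressed by 0.0091 dits per symbol.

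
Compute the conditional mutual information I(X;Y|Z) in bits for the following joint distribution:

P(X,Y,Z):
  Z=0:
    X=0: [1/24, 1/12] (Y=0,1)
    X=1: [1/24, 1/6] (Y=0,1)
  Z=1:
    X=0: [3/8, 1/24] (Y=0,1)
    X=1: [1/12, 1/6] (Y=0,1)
0.1776 bits

Conditional mutual information: I(X;Y|Z) = H(X|Z) + H(Y|Z) - H(X,Y|Z)

H(Z) = 0.9183
H(X,Z) = 1.8727 → H(X|Z) = 0.9544
H(Y,Z) = 1.7861 → H(Y|Z) = 0.8678
H(X,Y,Z) = 2.5629 → H(X,Y|Z) = 1.6446

I(X;Y|Z) = 0.9544 + 0.8678 - 1.6446 = 0.1776 bits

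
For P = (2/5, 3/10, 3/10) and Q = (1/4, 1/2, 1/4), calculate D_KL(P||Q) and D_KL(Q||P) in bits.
D_KL(P||Q) = 0.1290, D_KL(Q||P) = 0.1332

KL divergence is not symmetric: D_KL(P||Q) ≠ D_KL(Q||P) in general.

D_KL(P||Q) = 0.1290 bits
D_KL(Q||P) = 0.1332 bits

No, they are not equal!

This asymmetry is why KL divergence is not a true distance metric.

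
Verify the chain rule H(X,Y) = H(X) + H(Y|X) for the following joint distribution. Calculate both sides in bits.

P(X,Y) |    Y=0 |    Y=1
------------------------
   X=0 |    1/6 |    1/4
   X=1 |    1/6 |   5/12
H(X,Y) = 1.8879, H(X) = 0.9799, H(Y|X) = 0.9080 (all in bits)

Chain rule: H(X,Y) = H(X) + H(Y|X)

Left side — joint entropy directly:
H(X,Y) = -Σ p(x,y) log p(x,y) = 1.8879 bits

Right side — compute H(Y|X) from the conditional distributions:
P(X) = (5/12, 7/12), so H(X) = 0.9799 bits
H(Y|X) = Σ_x P(X=x) · H(Y|X=x):
  P(Y|X=0) = (2/5, 3/5), H(Y|X=0) = 0.9710, weight P(X=0) = 5/12
  P(Y|X=1) = (2/7, 5/7), H(Y|X=1) = 0.8631, weight P(X=1) = 7/12
H(Y|X) = 0.9080 bits

H(X) + H(Y|X) = 0.9799 + 0.9080 = 1.8879 bits

Both sides equal 1.8879 bits. ✓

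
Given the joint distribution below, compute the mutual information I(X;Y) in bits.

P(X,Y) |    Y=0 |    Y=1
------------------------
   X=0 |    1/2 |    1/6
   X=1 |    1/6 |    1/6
0.0441 bits

Mutual information: I(X;Y) = H(X) + H(Y) - H(X,Y)

Marginals:
P(X) = (2/3, 1/3), H(X) = 0.9183 bits
P(Y) = (2/3, 1/3), H(Y) = 0.9183 bits

Joint entropy: H(X,Y) = 1.7925 bits

I(X;Y) = 0.9183 + 0.9183 - 1.7925 = 0.0441 bits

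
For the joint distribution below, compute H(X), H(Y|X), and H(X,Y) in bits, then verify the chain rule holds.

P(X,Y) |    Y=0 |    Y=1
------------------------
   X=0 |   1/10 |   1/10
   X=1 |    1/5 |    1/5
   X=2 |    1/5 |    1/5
H(X,Y) = 2.5219, H(X) = 1.5219, H(Y|X) = 1.0000 (all in bits)

Chain rule: H(X,Y) = H(X) + H(Y|X)

Left side — joint entropy directly:
H(X,Y) = -Σ p(x,y) log p(x,y) = 2.5219 bits

Right side — compute H(Y|X) from the conditional distributions:
P(X) = (1/5, 2/5, 2/5), so H(X) = 1.5219 bits
H(Y|X) = Σ_x P(X=x) · H(Y|X=x):
  P(Y|X=0) = (1/2, 1/2), H(Y|X=0) = 1.0000, weight P(X=0) = 1/5
  P(Y|X=1) = (1/2, 1/2), H(Y|X=1) = 1.0000, weight P(X=1) = 2/5
  P(Y|X=2) = (1/2, 1/2), H(Y|X=2) = 1.0000, weight P(X=2) = 2/5
H(Y|X) = 1.0000 bits

H(X) + H(Y|X) = 1.5219 + 1.0000 = 2.5219 bits

Both sides equal 2.5219 bits. ✓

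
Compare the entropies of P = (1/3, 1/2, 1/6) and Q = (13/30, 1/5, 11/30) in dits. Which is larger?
Q

Computing entropies in dits:
H(P) = 0.4392
H(Q) = 0.4569

Distribution Q has higher entropy.

Intuition: The distribution closer to uniform (more spread out) has higher entropy.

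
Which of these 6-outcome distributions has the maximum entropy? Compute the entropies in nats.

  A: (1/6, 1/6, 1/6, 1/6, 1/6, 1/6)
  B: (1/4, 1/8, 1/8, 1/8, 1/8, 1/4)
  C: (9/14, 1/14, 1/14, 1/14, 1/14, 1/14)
A

For a discrete distribution over n outcomes, entropy is maximized by the uniform distribution.

Computing entropies:
H(A) = 1.7918 nats
H(B) = 1.7329 nats
H(C) = 1.2266 nats

The uniform distribution (where all probabilities equal 1/6) achieves the maximum entropy of log_e(6) = 1.7918 nats.

Distribution A has the highest entropy.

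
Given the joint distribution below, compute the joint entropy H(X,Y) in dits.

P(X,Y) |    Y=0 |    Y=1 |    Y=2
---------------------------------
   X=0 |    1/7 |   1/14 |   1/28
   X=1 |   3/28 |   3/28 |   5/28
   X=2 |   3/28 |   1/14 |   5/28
0.9152 dits

Joint entropy is H(X,Y) = -Σ_{x,y} p(x,y) log p(x,y).

Summing over all non-zero entries:
H(X,Y) = -[1/7·log_10(1/7) + 1/14·log_10(1/14) + 1/28·log_10(1/28) + 3/28·log_10(3/28) + 3/28·log_10(3/28) + 5/28·log_10(5/28) + 3/28·log_10(3/28) + 1/14·log_10(1/14) + 5/28·log_10(5/28)]
H(X,Y) = 0.9152 dits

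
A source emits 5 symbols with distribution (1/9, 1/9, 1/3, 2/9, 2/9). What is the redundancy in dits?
0.0376 dits

Redundancy measures how far a source is from maximum entropy:
R = H_max - H(X)

Maximum entropy for 5 symbols: H_max = log_10(5) = 0.6990 dits
Actual entropy: H(X) = 0.6614 dits
Redundancy: R = 0.6990 - 0.6614 = 0.0376 dits

This redundancy represents potential for compression: the source could be compressed by 0.0376 dits per symbol.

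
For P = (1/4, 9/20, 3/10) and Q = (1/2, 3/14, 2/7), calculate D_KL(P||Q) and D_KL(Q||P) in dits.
D_KL(P||Q) = 0.0761, D_KL(Q||P) = 0.0754

KL divergence is not symmetric: D_KL(P||Q) ≠ D_KL(Q||P) in general.

D_KL(P||Q) = 0.0761 dits
D_KL(Q||P) = 0.0754 dits

No, they are not equal!

This asymmetry is why KL divergence is not a true distance metric.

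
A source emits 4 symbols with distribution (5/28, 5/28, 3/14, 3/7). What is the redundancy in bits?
0.1122 bits

Redundancy measures how far a source is from maximum entropy:
R = H_max - H(X)

Maximum entropy for 4 symbols: H_max = log_2(4) = 2.0000 bits
Actual entropy: H(X) = 1.8878 bits
Redundancy: R = 2.0000 - 1.8878 = 0.1122 bits

This redundancy represents potential for compression: the source could be compressed by 0.1122 bits per symbol.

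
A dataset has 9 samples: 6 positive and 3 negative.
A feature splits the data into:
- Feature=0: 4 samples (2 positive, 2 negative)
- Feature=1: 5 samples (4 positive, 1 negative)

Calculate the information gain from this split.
0.0728 bits

Information Gain = H(Y) - H(Y|Feature)

Before split:
P(positive) = 6/9 = 0.6667
H(Y) = 0.9183 bits

After split:
Feature=0: H = 1.0000 bits (weight = 4/9)
Feature=1: H = 0.7219 bits (weight = 5/9)
H(Y|Feature) = (4/9)×1.0000 + (5/9)×0.7219 = 0.8455 bits

Information Gain = 0.9183 - 0.8455 = 0.0728 bits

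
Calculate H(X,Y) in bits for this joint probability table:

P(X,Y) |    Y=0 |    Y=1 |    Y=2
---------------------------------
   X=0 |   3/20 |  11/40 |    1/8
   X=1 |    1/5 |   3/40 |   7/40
2.4824 bits

Joint entropy is H(X,Y) = -Σ_{x,y} p(x,y) log p(x,y).

Summing over all non-zero entries:
H(X,Y) = -[3/20·log_2(3/20) + 11/40·log_2(11/40) + 1/8·log_2(1/8) + 1/5·log_2(1/5) + 3/40·log_2(3/40) + 7/40·log_2(7/40)]
H(X,Y) = 2.4824 bits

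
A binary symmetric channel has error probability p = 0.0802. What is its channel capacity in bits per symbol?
0.5971 bits

For a binary symmetric channel (BSC) with error probability p:
Capacity C = 1 - H(p) bits per symbol

where H(p) = -p log₂(p) - (1-p) log₂(1-p) is the binary entropy function.

H(0.0802) = 0.4029 bits
C = 1 - 0.4029 = 0.5971 bits per symbol

This means we can reliably transmit up to 0.5971 bits of information per channel use.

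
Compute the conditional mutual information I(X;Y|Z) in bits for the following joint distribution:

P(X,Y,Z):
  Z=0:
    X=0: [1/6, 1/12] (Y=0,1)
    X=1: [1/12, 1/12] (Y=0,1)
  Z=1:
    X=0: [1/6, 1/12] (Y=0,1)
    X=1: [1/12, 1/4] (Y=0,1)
0.0830 bits

Conditional mutual information: I(X;Y|Z) = H(X|Z) + H(Y|Z) - H(X,Y|Z)

H(Z) = 0.9799
H(X,Z) = 1.9591 → H(X|Z) = 0.9793
H(Y,Z) = 1.9591 → H(Y|Z) = 0.9793
H(X,Y,Z) = 2.8554 → H(X,Y|Z) = 1.8755

I(X;Y|Z) = 0.9793 + 0.9793 - 1.8755 = 0.0830 bits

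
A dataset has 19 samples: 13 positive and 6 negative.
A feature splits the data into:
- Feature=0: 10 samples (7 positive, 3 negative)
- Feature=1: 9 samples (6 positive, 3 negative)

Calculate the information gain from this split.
0.0009 bits

Information Gain = H(Y) - H(Y|Feature)

Before split:
P(positive) = 13/19 = 0.6842
H(Y) = 0.8997 bits

After split:
Feature=0: H = 0.8813 bits (weight = 10/19)
Feature=1: H = 0.9183 bits (weight = 9/19)
H(Y|Feature) = (10/19)×0.8813 + (9/19)×0.9183 = 0.8988 bits

Information Gain = 0.8997 - 0.8988 = 0.0009 bits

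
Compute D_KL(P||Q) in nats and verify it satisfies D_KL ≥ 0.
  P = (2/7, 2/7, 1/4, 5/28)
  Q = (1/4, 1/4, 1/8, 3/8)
0.1171 nats

KL divergence satisfies the Gibbs inequality: D_KL(P||Q) ≥ 0 for all distributions P, Q.

D_KL(P||Q) = Σ p(x) log(p(x)/q(x))
Term by term:
  x=0: 2/7 × log_e[(2/7)/(1/4)] = 0.0382
  x=1: 2/7 × log_e[(2/7)/(1/4)] = 0.0382
  x=2: 1/4 × log_e[(1/4)/(1/8)] = 0.1733
  x=3: 5/28 × log_e[(5/28)/(3/8)] = -0.1325
D_KL(P||Q) = 0.1171 nats

D_KL(P||Q) = 0.1171 ≥ 0 ✓

This non-negativity is a fundamental property: relative entropy cannot be negative because it measures how different Q is from P.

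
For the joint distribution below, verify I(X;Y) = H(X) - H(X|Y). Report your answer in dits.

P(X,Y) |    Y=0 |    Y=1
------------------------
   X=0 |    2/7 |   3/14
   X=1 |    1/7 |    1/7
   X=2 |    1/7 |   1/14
I(X;Y) = 0.0030 dits

Mutual information has multiple equivalent forms:
- I(X;Y) = H(X) - H(X|Y)
- I(X;Y) = H(Y) - H(Y|X)
- I(X;Y) = H(X) + H(Y) - H(X,Y)

Computing all quantities:
H(X) = 0.4493, H(Y) = 0.2966, H(X,Y) = 0.7429
H(X|Y) = 0.4463, H(Y|X) = 0.2935

Verification:
H(X) - H(X|Y) = 0.4493 - 0.4463 = 0.0030
H(Y) - H(Y|X) = 0.2966 - 0.2935 = 0.0030
H(X) + H(Y) - H(X,Y) = 0.4493 + 0.2966 - 0.7429 = 0.0030

All forms give I(X;Y) = 0.0030 dits. ✓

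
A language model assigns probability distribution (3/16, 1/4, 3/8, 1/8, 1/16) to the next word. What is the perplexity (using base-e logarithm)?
4.3123

Perplexity is e^H (or exp(H) for natural log).

First, H = -Σ p log p = 1.4615 nats
Perplexity = e^1.4615 = 4.3123

Interpretation: The model's uncertainty is equivalent to choosing uniformly among 4.3 options.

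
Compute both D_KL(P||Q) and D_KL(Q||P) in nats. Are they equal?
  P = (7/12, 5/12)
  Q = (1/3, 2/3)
D_KL(P||Q) = 0.1306, D_KL(Q||P) = 0.1268

KL divergence is not symmetric: D_KL(P||Q) ≠ D_KL(Q||P) in general.

D_KL(P||Q) = 0.1306 nats
D_KL(Q||P) = 0.1268 nats

No, they are not equal!

This asymmetry is why KL divergence is not a true distance metric.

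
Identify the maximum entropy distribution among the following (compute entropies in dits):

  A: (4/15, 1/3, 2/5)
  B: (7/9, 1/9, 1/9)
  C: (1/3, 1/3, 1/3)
C

For a discrete distribution over n outcomes, entropy is maximized by the uniform distribution.

Computing entropies:
H(A) = 0.4713 dits
H(B) = 0.2969 dits
H(C) = 0.4771 dits

The uniform distribution (where all probabilities equal 1/3) achieves the maximum entropy of log_10(3) = 0.4771 dits.

Distribution C has the highest entropy.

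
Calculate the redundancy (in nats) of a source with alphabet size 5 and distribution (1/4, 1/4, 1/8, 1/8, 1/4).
0.0499 nats

Redundancy measures how far a source is from maximum entropy:
R = H_max - H(X)

Maximum entropy for 5 symbols: H_max = log_e(5) = 1.6094 nats
Actual entropy: H(X) = 1.5596 nats
Redundancy: R = 1.6094 - 1.5596 = 0.0499 nats

This redundancy represents potential for compression: the source could be compressed by 0.0499 nats per symbol.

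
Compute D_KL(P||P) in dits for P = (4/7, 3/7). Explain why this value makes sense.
0.0000 dits

KL divergence satisfies the Gibbs inequality: D_KL(P||Q) ≥ 0 for all distributions P, Q.

D_KL(P||Q) = Σ p(x) log(p(x)/q(x))
Each term is p(x) × log_10(p(x)/p(x)) = p(x) × log_10(1) = 0, so the sum is 0.
D_KL(P||Q) = 0.0000 dits

When P = Q, the KL divergence is exactly 0, as there is no 'divergence' between identical distributions.

This non-negativity is a fundamental property: relative entropy cannot be negative because it measures how different Q is from P.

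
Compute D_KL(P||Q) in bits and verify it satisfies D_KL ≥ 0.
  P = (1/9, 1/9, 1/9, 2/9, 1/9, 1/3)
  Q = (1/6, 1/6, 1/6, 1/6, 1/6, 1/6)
0.1656 bits

KL divergence satisfies the Gibbs inequality: D_KL(P||Q) ≥ 0 for all distributions P, Q.

D_KL(P||Q) = Σ p(x) log(p(x)/q(x))
Term by term:
  x=0: 1/9 × log_2[(1/9)/(1/6)] = -0.0650
  x=1: 1/9 × log_2[(1/9)/(1/6)] = -0.0650
  x=2: 1/9 × log_2[(1/9)/(1/6)] = -0.0650
  x=3: 2/9 × log_2[(2/9)/(1/6)] = 0.0922
  x=4: 1/9 × log_2[(1/9)/(1/6)] = -0.0650
  x=5: 1/3 × log_2[(1/3)/(1/6)] = 0.3333
D_KL(P||Q) = 0.1656 bits

D_KL(P||Q) = 0.1656 ≥ 0 ✓

This non-negativity is a fundamental property: relative entropy cannot be negative because it measures how different Q is from P.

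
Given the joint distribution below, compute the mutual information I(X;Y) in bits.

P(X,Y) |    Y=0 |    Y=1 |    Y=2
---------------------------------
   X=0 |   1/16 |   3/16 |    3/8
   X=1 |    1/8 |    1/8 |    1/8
0.0732 bits

Mutual information: I(X;Y) = H(X) + H(Y) - H(X,Y)

Marginals:
P(X) = (5/8, 3/8), H(X) = 0.9544 bits
P(Y) = (3/16, 5/16, 1/2), H(Y) = 1.4772 bits

Joint entropy: H(X,Y) = 2.3585 bits

I(X;Y) = 0.9544 + 1.4772 - 2.3585 = 0.0732 bits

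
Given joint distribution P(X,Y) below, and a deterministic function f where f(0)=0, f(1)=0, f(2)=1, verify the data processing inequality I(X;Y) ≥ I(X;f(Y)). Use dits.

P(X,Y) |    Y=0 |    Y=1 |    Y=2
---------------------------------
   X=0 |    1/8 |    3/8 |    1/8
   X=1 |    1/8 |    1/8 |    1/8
I(X;Y) = 0.0147, I(X;f(Y)) = 0.0047, inequality holds: 0.0147 ≥ 0.0047

Data Processing Inequality: For any Markov chain X → Y → Z, we have I(X;Y) ≥ I(X;Z).

Here Z = f(Y) is a deterministic function of Y, forming X → Y → Z.

Original I(X;Y) = 0.0147 dits

After applying f:
P(X,Z) where Z=f(Y):
- P(X,Z=0) = P(X,Y=0) + P(X,Y=1)
- P(X,Z=1) = P(X,Y=2)

I(X;Z) = I(X;f(Y)) = 0.0047 dits

Verification: 0.0147 ≥ 0.0047 ✓

Information cannot be created by processing; the function f can only lose information about X.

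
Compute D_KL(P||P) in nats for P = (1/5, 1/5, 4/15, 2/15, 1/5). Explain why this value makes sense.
0.0000 nats

KL divergence satisfies the Gibbs inequality: D_KL(P||Q) ≥ 0 for all distributions P, Q.

D_KL(P||Q) = Σ p(x) log(p(x)/q(x))
Each term is p(x) × log_e(p(x)/p(x)) = p(x) × log_e(1) = 0, so the sum is 0.
D_KL(P||Q) = 0.0000 nats

When P = Q, the KL divergence is exactly 0, as there is no 'divergence' between identical distributions.

This non-negativity is a fundamental property: relative entropy cannot be negative because it measures how different Q is from P.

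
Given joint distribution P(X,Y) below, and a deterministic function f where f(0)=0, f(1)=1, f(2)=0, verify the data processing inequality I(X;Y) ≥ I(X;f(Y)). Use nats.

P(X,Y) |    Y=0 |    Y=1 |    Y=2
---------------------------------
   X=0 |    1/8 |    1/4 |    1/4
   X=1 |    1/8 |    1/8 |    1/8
I(X;Y) = 0.0109, I(X;f(Y)) = 0.0022, inequality holds: 0.0109 ≥ 0.0022

Data Processing Inequality: For any Markov chain X → Y → Z, we have I(X;Y) ≥ I(X;Z).

Here Z = f(Y) is a deterministic function of Y, forming X → Y → Z.

Original I(X;Y) = 0.0109 nats

After applying f:
P(X,Z) where Z=f(Y):
- P(X,Z=0) = P(X,Y=0) + P(X,Y=2)
- P(X,Z=1) = P(X,Y=1)

I(X;Z) = I(X;f(Y)) = 0.0022 nats

Verification: 0.0109 ≥ 0.0022 ✓

Information cannot be created by processing; the function f can only lose information about X.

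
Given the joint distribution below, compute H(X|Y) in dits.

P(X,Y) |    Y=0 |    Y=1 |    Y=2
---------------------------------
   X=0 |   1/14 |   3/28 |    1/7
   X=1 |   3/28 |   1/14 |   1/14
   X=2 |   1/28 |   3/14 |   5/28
0.4407 dits

Using the chain rule: H(X|Y) = H(X,Y) - H(Y)

First, compute H(X,Y) = 0.9028 dits

Marginal P(Y) = (3/14, 11/28, 11/28)
H(Y) = 0.4622 dits

H(X|Y) = H(X,Y) - H(Y) = 0.9028 - 0.4622 = 0.4407 dits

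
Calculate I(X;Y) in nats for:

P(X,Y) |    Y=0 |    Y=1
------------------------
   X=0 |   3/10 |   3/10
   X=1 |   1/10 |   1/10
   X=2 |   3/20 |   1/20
0.0212 nats

Mutual information: I(X;Y) = H(X) + H(Y) - H(X,Y)

Marginals:
P(X) = (3/5, 1/5, 1/5), H(X) = 0.9503 nats
P(Y) = (11/20, 9/20), H(Y) = 0.6881 nats

Joint entropy: H(X,Y) = 1.6173 nats

I(X;Y) = 0.9503 + 0.6881 - 1.6173 = 0.0212 nats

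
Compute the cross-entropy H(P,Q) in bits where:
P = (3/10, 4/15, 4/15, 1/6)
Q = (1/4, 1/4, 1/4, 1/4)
2.0000 bits

Cross-entropy: H(P,Q) = -Σ p(x) log q(x)

Alternatively: H(P,Q) = H(P) + D_KL(P||Q)
H(P) = 1.9689 bits
D_KL(P||Q) = 0.0311 bits

H(P,Q) = 1.9689 + 0.0311 = 2.0000 bits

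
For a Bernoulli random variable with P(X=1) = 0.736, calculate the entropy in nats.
0.5772 nats

The binary entropy function is:
H(p) = -p log(p) - (1-p) log(1-p)

H(0.736) = -0.736 × log_e(0.736) - 0.264 × log_e(0.264)
H(0.736) = 0.5772 nats

Note: Binary entropy is maximized at p=0.5 (H=1 bit) and minimized at p=0 or p=1 (H=0).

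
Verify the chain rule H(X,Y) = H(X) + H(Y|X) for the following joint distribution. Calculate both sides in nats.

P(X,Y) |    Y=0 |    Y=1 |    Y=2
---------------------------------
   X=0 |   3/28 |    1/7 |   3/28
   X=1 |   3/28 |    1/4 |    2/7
H(X,Y) = 1.7004, H(X) = 0.6518, H(Y|X) = 1.0487 (all in nats)

Chain rule: H(X,Y) = H(X) + H(Y|X)

Left side — joint entropy directly:
H(X,Y) = -Σ p(x,y) log p(x,y) = 1.7004 nats

Right side — compute H(Y|X) from the conditional distributions:
P(X) = (5/14, 9/14), so H(X) = 0.6518 nats
H(Y|X) = Σ_x P(X=x) · H(Y|X=x):
  P(Y|X=0) = (3/10, 2/5, 3/10), H(Y|X=0) = 1.0889, weight P(X=0) = 5/14
  P(Y|X=1) = (1/6, 7/18, 4/9), H(Y|X=1) = 1.0263, weight P(X=1) = 9/14
H(Y|X) = 1.0487 nats

H(X) + H(Y|X) = 0.6518 + 1.0487 = 1.7004 nats

Both sides equal 1.7004 nats. ✓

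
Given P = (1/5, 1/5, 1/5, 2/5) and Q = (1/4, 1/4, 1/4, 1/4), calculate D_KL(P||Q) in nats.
0.0541 nats

KL divergence: D_KL(P||Q) = Σ p(x) log(p(x)/q(x))

Computing term by term:
  x=0: 1/5 × log_e[(1/5)/(1/4)] = 1/5 × -0.2231 = -0.0446
  x=1: 1/5 × log_e[(1/5)/(1/4)] = 1/5 × -0.2231 = -0.0446
  x=2: 1/5 × log_e[(1/5)/(1/4)] = 1/5 × -0.2231 = -0.0446
  x=3: 2/5 × log_e[(2/5)/(1/4)] = 2/5 × 0.4700 = 0.1880

D_KL(P||Q) = 0.0541 nats

Note: KL divergence is always non-negative and equals 0 iff P = Q.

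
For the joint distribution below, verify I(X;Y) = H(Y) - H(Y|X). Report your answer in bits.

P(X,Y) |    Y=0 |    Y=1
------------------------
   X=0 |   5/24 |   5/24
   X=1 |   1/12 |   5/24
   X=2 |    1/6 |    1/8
I(X;Y) = 0.0392 bits

Mutual information has multiple equivalent forms:
- I(X;Y) = H(X) - H(X|Y)
- I(X;Y) = H(Y) - H(Y|X)
- I(X;Y) = H(X) + H(Y) - H(X,Y)

Computing all quantities:
H(X) = 1.5632, H(Y) = 0.9950, H(X,Y) = 2.5190
H(X|Y) = 1.5240, H(Y|X) = 0.9558

Verification:
H(X) - H(X|Y) = 1.5632 - 1.5240 = 0.0392
H(Y) - H(Y|X) = 0.9950 - 0.9558 = 0.0392
H(X) + H(Y) - H(X,Y) = 1.5632 + 0.9950 - 2.5190 = 0.0392

All forms give I(X;Y) = 0.0392 bits. ✓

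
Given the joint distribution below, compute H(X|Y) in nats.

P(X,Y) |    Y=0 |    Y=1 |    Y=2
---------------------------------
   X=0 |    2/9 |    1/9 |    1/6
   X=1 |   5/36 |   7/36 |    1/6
0.6719 nats

Using the chain rule: H(X|Y) = H(X,Y) - H(Y)

First, compute H(X,Y) = 1.7682 nats

Marginal P(Y) = (13/36, 11/36, 1/3)
H(Y) = 1.0963 nats

H(X|Y) = H(X,Y) - H(Y) = 1.7682 - 1.0963 = 0.6719 nats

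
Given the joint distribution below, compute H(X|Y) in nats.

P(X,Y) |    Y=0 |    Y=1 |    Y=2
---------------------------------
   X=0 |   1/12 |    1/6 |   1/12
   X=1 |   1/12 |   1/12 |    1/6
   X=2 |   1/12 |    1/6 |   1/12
1.0608 nats

Using the chain rule: H(X|Y) = H(X,Y) - H(Y)

First, compute H(X,Y) = 2.1383 nats

Marginal P(Y) = (1/4, 5/12, 1/3)
H(Y) = 1.0776 nats

H(X|Y) = H(X,Y) - H(Y) = 2.1383 - 1.0776 = 1.0608 nats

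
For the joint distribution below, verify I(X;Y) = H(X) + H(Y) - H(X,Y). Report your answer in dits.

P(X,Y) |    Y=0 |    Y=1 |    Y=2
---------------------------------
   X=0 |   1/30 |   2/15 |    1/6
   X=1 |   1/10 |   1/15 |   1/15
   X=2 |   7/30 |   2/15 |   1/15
I(X;Y) = 0.0446 dits

Mutual information has multiple equivalent forms:
- I(X;Y) = H(X) - H(X|Y)
- I(X;Y) = H(Y) - H(Y|X)
- I(X;Y) = H(X) + H(Y) - H(X,Y)

Computing all quantities:
H(X) = 0.4639, H(Y) = 0.4757, H(X,Y) = 0.8950
H(X|Y) = 0.4193, H(Y|X) = 0.4311

Verification:
H(X) - H(X|Y) = 0.4639 - 0.4193 = 0.0446
H(Y) - H(Y|X) = 0.4757 - 0.4311 = 0.0446
H(X) + H(Y) - H(X,Y) = 0.4639 + 0.4757 - 0.8950 = 0.0446

All forms give I(X;Y) = 0.0446 dits. ✓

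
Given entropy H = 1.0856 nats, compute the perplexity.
2.9612

Perplexity is e^H (or exp(H) for natural log).

H = 1.0856 nats
Perplexity = e^1.0856 = 2.9612

Interpretation: The model's uncertainty is equivalent to choosing uniformly among 3.0 options.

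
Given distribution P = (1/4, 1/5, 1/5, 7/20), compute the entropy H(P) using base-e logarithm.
1.3578 nats

Shannon entropy is H(X) = -Σ p(x) log p(x).

For P = (1/4, 1/5, 1/5, 7/20):
H = -1/4 × log_e(1/4) -1/5 × log_e(1/5) -1/5 × log_e(1/5) -7/20 × log_e(7/20)
H = 1.3578 nats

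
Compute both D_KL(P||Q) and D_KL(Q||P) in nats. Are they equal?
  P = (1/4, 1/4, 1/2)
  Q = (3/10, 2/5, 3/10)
D_KL(P||Q) = 0.0923, D_KL(Q||P) = 0.0895

KL divergence is not symmetric: D_KL(P||Q) ≠ D_KL(Q||P) in general.

D_KL(P||Q) = 0.0923 nats
D_KL(Q||P) = 0.0895 nats

No, they are not equal!

This asymmetry is why KL divergence is not a true distance metric.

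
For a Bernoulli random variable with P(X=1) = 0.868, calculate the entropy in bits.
0.5629 bits

The binary entropy function is:
H(p) = -p log(p) - (1-p) log(1-p)

H(0.868) = -0.868 × log_2(0.868) - 0.132 × log_2(0.132)
H(0.868) = 0.5629 bits

Note: Binary entropy is maximized at p=0.5 (H=1 bit) and minimized at p=0 or p=1 (H=0).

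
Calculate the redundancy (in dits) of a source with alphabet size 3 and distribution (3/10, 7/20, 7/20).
0.0011 dits

Redundancy measures how far a source is from maximum entropy:
R = H_max - H(X)

Maximum entropy for 3 symbols: H_max = log_10(3) = 0.4771 dits
Actual entropy: H(X) = 0.4760 dits
Redundancy: R = 0.4771 - 0.4760 = 0.0011 dits

This redundancy represents potential for compression: the source could be compressed by 0.0011 dits per symbol.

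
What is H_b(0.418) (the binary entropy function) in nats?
0.6796 nats

The binary entropy function is:
H(p) = -p log(p) - (1-p) log(1-p)

H(0.418) = -0.418 × log_e(0.418) - 0.582 × log_e(0.582)
H(0.418) = 0.6796 nats

Note: Binary entropy is maximized at p=0.5 (H=1 bit) and minimized at p=0 or p=1 (H=0).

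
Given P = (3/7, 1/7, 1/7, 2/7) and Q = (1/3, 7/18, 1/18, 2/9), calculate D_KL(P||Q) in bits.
0.2472 bits

KL divergence: D_KL(P||Q) = Σ p(x) log(p(x)/q(x))

Computing term by term:
  x=0: 3/7 × log_2[(3/7)/(1/3)] = 3/7 × 0.3626 = 0.1554
  x=1: 1/7 × log_2[(1/7)/(7/18)] = 1/7 × -1.4448 = -0.2064
  x=2: 1/7 × log_2[(1/7)/(1/18)] = 1/7 × 1.3626 = 0.1947
  x=3: 2/7 × log_2[(2/7)/(2/9)] = 2/7 × 0.3626 = 0.1036

D_KL(P||Q) = 0.2472 bits

Note: KL divergence is always non-negative and equals 0 iff P = Q.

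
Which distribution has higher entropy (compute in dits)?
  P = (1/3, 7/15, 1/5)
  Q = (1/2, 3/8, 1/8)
P

Computing entropies in dits:
H(P) = 0.4533
H(Q) = 0.4231

Distribution P has higher entropy.

Intuition: The distribution closer to uniform (more spread out) has higher entropy.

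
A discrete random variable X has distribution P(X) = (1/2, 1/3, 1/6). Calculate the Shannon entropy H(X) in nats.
1.0114 nats

Shannon entropy is H(X) = -Σ p(x) log p(x).

For P = (1/2, 1/3, 1/6):
H = -1/2 × log_e(1/2) -1/3 × log_e(1/3) -1/6 × log_e(1/6)
H = 1.0114 nats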